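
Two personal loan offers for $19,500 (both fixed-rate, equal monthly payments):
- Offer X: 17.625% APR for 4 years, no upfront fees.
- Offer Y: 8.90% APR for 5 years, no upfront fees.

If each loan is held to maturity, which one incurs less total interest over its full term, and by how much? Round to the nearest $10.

Offer X: at 17.625% the monthly rate is 0.0146875, so the payment is 19,500 × 0.0146875 / (1 − 1.0146875^−48) = $569.00.
Total interest on Offer X = 48 × $569.00 − $19,500 = $7,812.00.
Offer Y: monthly rate = 8.9%/12 = 0.0074167; payment = 19,500 × 0.0074167 / (1 − (1+0.0074167)^−60) = $403.84.
Total interest on Offer Y = 60 × $403.84 − $19,500 = $4,730.40.
Offer Y is lower by $3,081.60.

Offer Y by $3,080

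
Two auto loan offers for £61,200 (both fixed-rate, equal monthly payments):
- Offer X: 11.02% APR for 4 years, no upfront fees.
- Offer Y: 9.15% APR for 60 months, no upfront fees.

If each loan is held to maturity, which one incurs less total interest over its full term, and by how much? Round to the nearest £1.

Offer X: at 11.02% the monthly rate is 0.0091833, so the payment is 61,200 × 0.0091833 / (1 − 1.0091833^−48) = £1,582.34.
Total interest on Offer X = 48 × £1,582.34 − £61,200 = £14,752.32.
Offer Y: monthly rate = 9.15%/12 = 0.0076250; payment = 61,200 × 0.0076250 / (1 − (1+0.0076250)^−60) = £1,274.87.
Total interest on Offer Y = 60 × £1,274.87 − £61,200 = £15,292.20.
Offer X is lower by £539.88.

Offer X by £540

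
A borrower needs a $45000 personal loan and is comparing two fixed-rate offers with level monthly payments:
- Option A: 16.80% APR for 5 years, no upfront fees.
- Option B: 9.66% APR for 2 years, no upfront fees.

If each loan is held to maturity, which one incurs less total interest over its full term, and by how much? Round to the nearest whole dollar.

Option B by $17,145

Option A: at 16.80% the monthly rate is 0.0140000, so the payment is 45,000 × 0.0140000 / (1 − 1.0140000^−60) = $1,113.53.
Total interest on Option A = 60 × $1,113.53 − $45,000 = $21,811.80.
Option B: at 9.66% the monthly rate is 0.0080500, so the payment is 45,000 × 0.0080500 / (1 − 1.0080500^−24) = $2,069.47.
Total interest on Option B = 24 × $2,069.47 − $45,000 = $4,667.28.
Option B is lower by $17,144.52.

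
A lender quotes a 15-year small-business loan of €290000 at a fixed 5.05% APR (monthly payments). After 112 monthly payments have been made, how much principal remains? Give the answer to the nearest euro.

With monthly rate i = 5.05%/12 = 0.0042083, the balance after k of n payments is P · [(1+i)^n − (1+i)^k] / [(1+i)^n − 1].
(1+0.0042083)^180 = 2.12954971 and (1+0.0042083)^112 = 1.60054524, so the balance is 290,000 × (2.12954971 − 1.60054524) / (2.12954971 − 1) = €135,816.33.

€135,816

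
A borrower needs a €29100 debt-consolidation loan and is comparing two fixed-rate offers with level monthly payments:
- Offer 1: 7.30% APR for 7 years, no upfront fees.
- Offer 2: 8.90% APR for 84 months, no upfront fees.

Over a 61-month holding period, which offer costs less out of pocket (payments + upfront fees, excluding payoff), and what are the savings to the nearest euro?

Offer 1 by €1,418

Offer 1: monthly rate = 7.3%/12 = 0.0060833; payment = 29,100 × 0.0060833 / (1 − (1+0.0060833)^−84) = €443.48.
Offer 2: at 8.90% the monthly rate is 0.0074167, so the payment is 29,100 × 0.0074167 / (1 − 1.0074167^−84) = €466.72.
Over 61 months: Offer 1 costs 61 × €443.48 = €27,052.28; Offer 2 costs 61 × €466.72 = €28,469.92.
Offer 1 is cheaper by €28,469.92 − €27,052.28 = €1,417.64.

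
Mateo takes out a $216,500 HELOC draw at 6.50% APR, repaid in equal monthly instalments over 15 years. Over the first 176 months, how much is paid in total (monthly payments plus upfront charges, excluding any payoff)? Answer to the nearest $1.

At 6.50% the monthly rate is 0.0054167, so the payment is 216,500 × 0.0054167 / (1 − 1.0054167^−180) = $1,885.95.
Total outlay = 176 × $1,885.95 = $331,927.20.

$331,927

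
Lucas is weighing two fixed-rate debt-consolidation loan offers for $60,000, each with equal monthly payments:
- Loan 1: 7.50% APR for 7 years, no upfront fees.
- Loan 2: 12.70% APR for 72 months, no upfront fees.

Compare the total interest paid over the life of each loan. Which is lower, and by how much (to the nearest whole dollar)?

Loan 1 by $8,733

Loan 1: monthly rate = 7.5%/12 = 0.0062500; payment = 60,000 × 0.0062500 / (1 − (1+0.0062500)^−84) = $920.30.
Total interest on Loan 1 = 84 × $920.30 − $60,000 = $17,305.20.
Loan 2: monthly rate = 12.7%/12 = 0.0105833; payment = 60,000 × 0.0105833 / (1 − (1+0.0105833)^−72) = $1,194.97.
Total interest on Loan 2 = 72 × $1,194.97 − $60,000 = $26,037.84.
Loan 1 is lower by $8,732.64.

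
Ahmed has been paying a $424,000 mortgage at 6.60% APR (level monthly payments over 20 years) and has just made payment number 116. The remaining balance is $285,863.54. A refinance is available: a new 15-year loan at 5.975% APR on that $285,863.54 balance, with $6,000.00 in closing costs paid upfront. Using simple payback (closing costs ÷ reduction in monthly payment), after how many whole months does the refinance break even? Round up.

Current payment = 424,000 × 6.6%/12 / (1 − (1+0.0055000)^−240) = $3,186.24.
Refinanced payment = 285,863.54 × 0.0049792 / (1 − (1+0.0049792)^−180) = $2,408.42.
Monthly savings = $3,186.24 − $2,408.42 = $777.82.
Break-even = $6,000.00 / $777.82 = 7.71 → 8 months.

8 months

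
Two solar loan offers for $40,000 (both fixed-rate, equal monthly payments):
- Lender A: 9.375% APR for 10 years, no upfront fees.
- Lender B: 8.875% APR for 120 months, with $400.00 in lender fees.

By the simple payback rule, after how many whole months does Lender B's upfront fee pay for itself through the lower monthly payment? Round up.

Lender A: at 9.375% the monthly rate is 0.0078125, so the payment is 40,000 × 0.0078125 / (1 − 1.0078125^−120) = $514.86.
Lender B: at 8.875% the monthly rate is 0.0073958, so the payment is 40,000 × 0.0073958 / (1 − 1.0073958^−120) = $504.00.
Monthly savings = $514.86 − $504.00 = $10.86.
Break-even = $400.00 / $10.86 = 36.83 → 37 months.

37 months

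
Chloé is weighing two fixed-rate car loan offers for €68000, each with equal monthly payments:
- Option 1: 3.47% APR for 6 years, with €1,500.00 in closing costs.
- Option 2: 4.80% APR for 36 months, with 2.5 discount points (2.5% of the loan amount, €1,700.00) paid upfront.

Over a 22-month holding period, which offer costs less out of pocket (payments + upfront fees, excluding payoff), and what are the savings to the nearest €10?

Option 1: at 3.47% the monthly rate is 0.0028917, so the payment is 68,000 × 0.0028917 / (1 − 1.0028917^−72) = €1,047.53.
Option 2: at 4.80% the monthly rate is 0.0040000, so the payment is 68,000 × 0.0040000 / (1 − 1.0040000^−36) = €2,031.92.
Over 22 months: Option 1 costs 22 × €1,047.53 + €1,500.00 = €24,545.66; Option 2 costs 22 × €2,031.92 + €1,700.00 = €46,402.24.
Option 1 is cheaper by €46,402.24 − €24,545.66 = €21,856.58.

Option 1 by €21,860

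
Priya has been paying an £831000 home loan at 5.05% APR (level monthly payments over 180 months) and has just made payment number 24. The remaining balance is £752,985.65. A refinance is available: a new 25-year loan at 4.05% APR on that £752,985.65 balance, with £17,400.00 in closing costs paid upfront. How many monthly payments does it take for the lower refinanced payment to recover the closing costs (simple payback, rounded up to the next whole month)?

Current payment = 831,000 × 5.05%/12 / (1 − (1+0.0042083)^−180) = £6,593.16.
Refinanced payment = 752,985.65 × 0.0033750 / (1 − (1+0.0033750)^−300) = £3,995.35.
Monthly savings = £6,593.16 − £3,995.35 = £2,597.81.
Break-even = £17,400.00 / £2,597.81 = 6.70 → 7 months.

7 months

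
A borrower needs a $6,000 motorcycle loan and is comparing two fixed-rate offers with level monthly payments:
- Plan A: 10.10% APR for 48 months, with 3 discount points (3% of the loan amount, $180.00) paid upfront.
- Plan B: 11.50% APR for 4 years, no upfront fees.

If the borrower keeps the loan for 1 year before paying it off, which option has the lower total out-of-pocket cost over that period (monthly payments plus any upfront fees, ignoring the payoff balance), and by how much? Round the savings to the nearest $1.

Plan A: at 10.10% the monthly rate is 0.0084167, so the payment is 6,000 × 0.0084167 / (1 − 1.0084167^−48) = $152.46.
Plan B: monthly rate = 11.5%/12 = 0.0095833; payment = 6,000 × 0.0095833 / (1 − (1+0.0095833)^−48) = $156.53.
Over 12 months: Plan A costs 12 × $152.46 + $180.00 = $2,009.52; Plan B costs 12 × $156.53 = $1,878.36.
Plan B is cheaper by $2,009.52 − $1,878.36 = $131.16.

Plan B by $131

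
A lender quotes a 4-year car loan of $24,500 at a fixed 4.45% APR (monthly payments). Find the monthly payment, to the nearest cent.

At 4.45% the monthly rate is 0.0037083, so the payment is 24,500 × 0.0037083 / (1 − 1.0037083^−48) = $558.13.

$558.13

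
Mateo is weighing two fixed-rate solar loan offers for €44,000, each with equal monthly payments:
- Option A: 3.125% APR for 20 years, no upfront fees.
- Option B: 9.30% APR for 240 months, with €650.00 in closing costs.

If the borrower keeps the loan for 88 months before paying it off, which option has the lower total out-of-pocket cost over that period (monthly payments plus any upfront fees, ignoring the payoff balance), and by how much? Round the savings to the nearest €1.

Option A by €14,521

Option A: at 3.125% the monthly rate is 0.0026042, so the payment is 44,000 × 0.0026042 / (1 − 1.0026042^−240) = €246.79.
Option B: monthly rate = 9.3%/12 = 0.0077500; payment = 44,000 × 0.0077500 / (1 − (1+0.0077500)^−240) = €404.41.
Over 88 months: Option A costs 88 × €246.79 = €21,717.52; Option B costs 88 × €404.41 + €650.00 = €36,238.08.
Option A is cheaper by €36,238.08 − €21,717.52 = €14,520.56.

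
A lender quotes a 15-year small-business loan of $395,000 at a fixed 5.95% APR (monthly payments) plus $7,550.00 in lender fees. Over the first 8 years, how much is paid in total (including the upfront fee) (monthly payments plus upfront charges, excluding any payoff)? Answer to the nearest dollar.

At 5.95% the monthly rate is 0.0049583, so the payment is 395,000 × 0.0049583 / (1 − 1.0049583^−180) = $3,322.57.
Total outlay = 96 × $3,322.57 + $7,550.00 = $326,516.72.

$326,517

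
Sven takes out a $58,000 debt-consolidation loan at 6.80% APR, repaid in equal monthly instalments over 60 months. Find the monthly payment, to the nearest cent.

Monthly rate = 6.8%/12 = 0.0056667; payment = 58,000 × 0.0056667 / (1 − (1+0.0056667)^−60) = $1,143.00.

$1,143.00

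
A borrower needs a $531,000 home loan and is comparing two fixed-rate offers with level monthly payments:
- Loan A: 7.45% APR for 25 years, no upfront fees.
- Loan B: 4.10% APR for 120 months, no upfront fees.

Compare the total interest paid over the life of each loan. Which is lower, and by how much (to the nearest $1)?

Loan B by $523,870

Loan A: monthly rate = 7.45%/12 = 0.0062083; payment = 531,000 × 0.0062083 / (1 − (1+0.0062083)^−300) = $3,906.79.
Total interest on Loan A = 300 × $3,906.79 − $531,000 = $641,037.00.
Loan B: monthly rate = 4.1%/12 = 0.0034167; payment = 531,000 × 0.0034167 / (1 − (1+0.0034167)^−120) = $5,401.39.
Total interest on Loan B = 120 × $5,401.39 − $531,000 = $117,166.80.
Loan B is lower by $523,870.20.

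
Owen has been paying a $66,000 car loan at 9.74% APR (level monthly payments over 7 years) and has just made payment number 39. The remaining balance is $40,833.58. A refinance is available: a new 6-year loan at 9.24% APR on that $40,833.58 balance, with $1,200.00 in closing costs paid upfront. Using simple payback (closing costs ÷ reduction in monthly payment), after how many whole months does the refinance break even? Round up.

Current payment = 66,000 × 9.74%/12 / (1 − (1+0.0081167)^−84) = $1,086.83.
Refinanced payment = 40,833.58 × 0.0077000 / (1 − (1+0.0077000)^−72) = $740.92.
Monthly savings = $1,086.83 − $740.92 = $345.91.
Break-even = $1,200.00 / $345.91 = 3.47 → 4 months.

4 months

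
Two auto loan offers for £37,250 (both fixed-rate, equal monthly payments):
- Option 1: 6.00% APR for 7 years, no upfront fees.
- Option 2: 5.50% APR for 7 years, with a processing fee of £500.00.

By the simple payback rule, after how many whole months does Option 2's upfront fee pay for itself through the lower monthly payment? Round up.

Option 1: at 6.00% the monthly rate is 0.0050000, so the payment is 37,250 × 0.0050000 / (1 − 1.0050000^−84) = £544.17.
Option 2: at 5.50% the monthly rate is 0.0045833, so the payment is 37,250 × 0.0045833 / (1 − 1.0045833^−84) = £535.28.
Monthly savings = £544.17 − £535.28 = £8.89.
Break-even = £500.00 / £8.89 = 56.24 → 57 months.

57 months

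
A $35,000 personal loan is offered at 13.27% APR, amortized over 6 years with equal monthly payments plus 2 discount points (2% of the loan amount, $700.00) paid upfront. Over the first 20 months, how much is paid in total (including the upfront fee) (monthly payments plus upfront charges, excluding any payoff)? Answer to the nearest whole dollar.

At 13.27% the monthly rate is 0.0110583, so the payment is 35,000 × 0.0110583 / (1 − 1.0110583^−72) = $707.59.
Total outlay = 20 × $707.59 + $700.00 = $14,851.80.

$14,852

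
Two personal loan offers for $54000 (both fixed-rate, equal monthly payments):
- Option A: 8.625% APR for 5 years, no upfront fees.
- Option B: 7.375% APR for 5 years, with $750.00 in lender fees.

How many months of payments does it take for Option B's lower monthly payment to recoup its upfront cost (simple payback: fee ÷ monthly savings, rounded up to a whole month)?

24 months

Option A: at 8.625% the monthly rate is 0.0071875, so the payment is 54,000 × 0.0071875 / (1 − 1.0071875^−60) = $1,111.15.
Option B: at 7.375% the monthly rate is 0.0061458, so the payment is 54,000 × 0.0061458 / (1 − 1.0061458^−60) = $1,078.84.
Monthly savings = $1,111.15 − $1,078.84 = $32.31.
Break-even = $750.00 / $32.31 = 23.21 → 24 months.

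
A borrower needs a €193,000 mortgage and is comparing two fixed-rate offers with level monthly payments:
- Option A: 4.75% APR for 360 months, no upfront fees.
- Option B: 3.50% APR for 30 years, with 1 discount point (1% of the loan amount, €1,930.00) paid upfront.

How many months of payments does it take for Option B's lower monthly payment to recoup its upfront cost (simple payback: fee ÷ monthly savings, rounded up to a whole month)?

14 months

Option A: at 4.75% the monthly rate is 0.0039583, so the payment is 193,000 × 0.0039583 / (1 − 1.0039583^−360) = €1,006.78.
Option B: at 3.50% the monthly rate is 0.0029167, so the payment is 193,000 × 0.0029167 / (1 − 1.0029167^−360) = €866.66.
Monthly savings = €1,006.78 − €866.66 = €140.12.
Break-even = €1,930.00 / €140.12 = 13.77 → 14 months.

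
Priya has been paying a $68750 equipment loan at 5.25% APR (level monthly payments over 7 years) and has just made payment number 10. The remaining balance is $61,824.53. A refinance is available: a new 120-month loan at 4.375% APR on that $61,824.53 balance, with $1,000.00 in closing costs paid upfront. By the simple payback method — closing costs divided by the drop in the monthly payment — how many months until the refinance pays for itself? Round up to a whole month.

Current payment = 68,750 × 5.25%/12 / (1 − (1+0.0043750)^−84) = $979.80.
Refinanced payment = 61,824.53 × 0.0036458 / (1 − (1+0.0036458)^−120) = $637.02.
Monthly savings = $979.80 − $637.02 = $342.78.
Break-even = $1,000.00 / $342.78 = 2.92 → 3 months.

3 months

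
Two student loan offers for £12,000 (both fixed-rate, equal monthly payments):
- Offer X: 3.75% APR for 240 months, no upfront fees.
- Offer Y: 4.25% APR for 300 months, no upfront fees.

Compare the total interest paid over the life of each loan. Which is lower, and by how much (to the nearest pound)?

Offer X: at 3.75% the monthly rate is 0.0031250, so the payment is 12,000 × 0.0031250 / (1 − 1.0031250^−240) = £71.15.
Total interest on Offer X = 240 × £71.15 − £12,000 = £5,076.00.
Offer Y: monthly rate = 4.25%/12 = 0.0035417; payment = 12,000 × 0.0035417 / (1 − (1+0.0035417)^−300) = £65.01.
Total interest on Offer Y = 300 × £65.01 − £12,000 = £7,503.00.
Offer X is lower by £2,427.00.

Offer X by £2,427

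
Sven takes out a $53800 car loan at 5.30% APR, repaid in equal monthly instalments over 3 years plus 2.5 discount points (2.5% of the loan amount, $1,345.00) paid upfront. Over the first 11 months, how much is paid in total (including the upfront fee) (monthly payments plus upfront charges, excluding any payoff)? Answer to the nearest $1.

$19,162

Monthly rate = 5.3%/12 = 0.0044167; payment = 53,800 × 0.0044167 / (1 − (1+0.0044167)^−36) = $1,619.69.
Total outlay = 11 × $1,619.69 + $1,345.00 = $19,161.59.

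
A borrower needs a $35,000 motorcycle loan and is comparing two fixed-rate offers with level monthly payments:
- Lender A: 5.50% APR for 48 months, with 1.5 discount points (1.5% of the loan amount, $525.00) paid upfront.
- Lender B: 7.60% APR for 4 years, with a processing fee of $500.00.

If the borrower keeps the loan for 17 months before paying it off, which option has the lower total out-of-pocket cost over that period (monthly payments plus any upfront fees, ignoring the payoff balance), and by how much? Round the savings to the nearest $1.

Lender A by $552

Lender A: monthly rate = 5.5%/12 = 0.0045833; payment = 35,000 × 0.0045833 / (1 − (1+0.0045833)^−48) = $813.98.
Lender B: monthly rate = 7.6%/12 = 0.0063333; payment = 35,000 × 0.0063333 / (1 − (1+0.0063333)^−48) = $847.90.
Over 17 months: Lender A costs 17 × $813.98 + $525.00 = $14,362.66; Lender B costs 17 × $847.90 + $500.00 = $14,914.30.
Lender A is cheaper by $14,914.30 − $14,362.66 = $551.64.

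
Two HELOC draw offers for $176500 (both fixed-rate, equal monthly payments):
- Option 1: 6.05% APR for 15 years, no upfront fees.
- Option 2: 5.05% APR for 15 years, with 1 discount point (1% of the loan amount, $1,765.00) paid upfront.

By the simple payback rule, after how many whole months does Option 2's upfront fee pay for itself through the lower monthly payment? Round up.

Option 1: monthly rate = 6.05%/12 = 0.0050417; payment = 176,500 × 0.0050417 / (1 − (1+0.0050417)^−180) = $1,494.18.
Option 2: monthly rate = 5.05%/12 = 0.0042083; payment = 176,500 × 0.0042083 / (1 − (1+0.0042083)^−180) = $1,400.35.
Monthly savings = $1,494.18 − $1,400.35 = $93.83.
Break-even = $1,765.00 / $93.83 = 18.81 → 19 months.

19 months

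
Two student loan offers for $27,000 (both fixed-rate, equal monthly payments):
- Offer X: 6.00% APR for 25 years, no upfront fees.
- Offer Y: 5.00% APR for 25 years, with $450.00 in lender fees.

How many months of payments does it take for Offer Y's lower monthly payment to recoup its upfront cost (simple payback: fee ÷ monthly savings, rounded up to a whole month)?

Offer X: monthly rate = 6%/12 = 0.0050000; payment = 27,000 × 0.0050000 / (1 − (1+0.0050000)^−300) = $173.96.
Offer Y: monthly rate = 5%/12 = 0.0041667; payment = 27,000 × 0.0041667 / (1 − (1+0.0041667)^−300) = $157.84.
Monthly savings = $173.96 − $157.84 = $16.12.
Break-even = $450.00 / $16.12 = 27.92 → 28 months.

28 months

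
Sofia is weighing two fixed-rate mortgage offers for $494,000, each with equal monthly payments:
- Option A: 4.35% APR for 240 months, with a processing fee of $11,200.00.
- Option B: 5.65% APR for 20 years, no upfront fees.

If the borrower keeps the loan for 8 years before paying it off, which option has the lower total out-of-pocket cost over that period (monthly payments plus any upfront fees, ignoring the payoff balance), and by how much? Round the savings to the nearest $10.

Option A by $22,850

Option A: at 4.35% the monthly rate is 0.0036250, so the payment is 494,000 × 0.0036250 / (1 − 1.0036250^−240) = $3,085.43.
Option B: monthly rate = 5.65%/12 = 0.0047083; payment = 494,000 × 0.0047083 / (1 − (1+0.0047083)^−240) = $3,440.15.
Over 96 months: Option A costs 96 × $3,085.43 + $11,200.00 = $307,401.28; Option B costs 96 × $3,440.15 = $330,254.40.
Option A is cheaper by $330,254.40 − $307,401.28 = $22,853.12.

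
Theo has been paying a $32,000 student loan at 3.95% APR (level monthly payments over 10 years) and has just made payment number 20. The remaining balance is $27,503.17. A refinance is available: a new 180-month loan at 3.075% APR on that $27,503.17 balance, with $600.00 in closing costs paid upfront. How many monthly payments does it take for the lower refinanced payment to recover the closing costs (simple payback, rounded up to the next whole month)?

Current payment = 32,000 × 3.95%/12 / (1 − (1+0.0032917)^−120) = $323.22.
Refinanced payment = 27,503.17 × 0.0025625 / (1 − (1+0.0025625)^−180) = $190.93.
Monthly savings = $323.22 − $190.93 = $132.29.
Break-even = $600.00 / $132.29 = 4.54 → 5 months.

5 months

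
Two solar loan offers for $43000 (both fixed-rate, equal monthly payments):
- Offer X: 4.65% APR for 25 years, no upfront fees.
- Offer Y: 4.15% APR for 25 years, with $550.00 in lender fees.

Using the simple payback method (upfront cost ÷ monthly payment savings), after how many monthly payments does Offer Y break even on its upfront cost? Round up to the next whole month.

Offer X: monthly rate = 4.65%/12 = 0.0038750; payment = 43,000 × 0.0038750 / (1 − (1+0.0038750)^−300) = $242.68.
Offer Y: at 4.15% the monthly rate is 0.0034583, so the payment is 43,000 × 0.0034583 / (1 − 1.0034583^−300) = $230.55.
Monthly savings = $242.68 − $230.55 = $12.13.
Break-even = $550.00 / $12.13 = 45.34 → 46 months.

46 months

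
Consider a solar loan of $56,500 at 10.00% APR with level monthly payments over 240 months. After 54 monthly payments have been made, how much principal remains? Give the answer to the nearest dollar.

With monthly rate i = 10%/12 = 0.0083333, the balance after k of n payments is P · [(1+i)^n − (1+i)^k] / [(1+i)^n − 1].
(1+0.0083333)^240 = 7.32807363 and (1+0.0083333)^54 = 1.56539056, so the balance is 56,500 × (7.32807363 − 1.56539056) / (7.32807363 − 1) = $51,451.93.

$51,452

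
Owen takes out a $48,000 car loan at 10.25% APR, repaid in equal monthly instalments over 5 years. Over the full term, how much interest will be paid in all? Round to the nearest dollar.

$13,546

At 10.25% the monthly rate is 0.0085417, so the payment is 48,000 × 0.0085417 / (1 − 1.0085417^−60) = $1,025.77.
Total paid = 60 × $1,025.77 = $61,546.20; interest = $61,546.20 − $48,000 = $13,546.20.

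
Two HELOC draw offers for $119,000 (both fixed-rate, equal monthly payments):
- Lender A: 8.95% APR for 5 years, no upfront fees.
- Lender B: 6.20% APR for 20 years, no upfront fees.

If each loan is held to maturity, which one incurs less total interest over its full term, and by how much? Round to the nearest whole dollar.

Lender A by $59,880

Lender A: monthly rate = 8.95%/12 = 0.0074583; payment = 119,000 × 0.0074583 / (1 − (1+0.0074583)^−60) = $2,467.36.
Total interest on Lender A = 60 × $2,467.36 − $119,000 = $29,041.60.
Lender B: at 6.20% the monthly rate is 0.0051667, so the payment is 119,000 × 0.0051667 / (1 − 1.0051667^−240) = $866.34.
Total interest on Lender B = 240 × $866.34 − $119,000 = $88,921.60.
Lender A is lower by $59,880.00.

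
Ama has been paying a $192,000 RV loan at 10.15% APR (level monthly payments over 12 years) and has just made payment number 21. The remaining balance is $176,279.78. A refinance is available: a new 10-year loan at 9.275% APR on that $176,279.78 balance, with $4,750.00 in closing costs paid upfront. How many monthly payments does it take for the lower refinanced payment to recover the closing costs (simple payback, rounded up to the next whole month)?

92 months

Current payment = 192,000 × 10.15%/12 / (1 − (1+0.0084583)^−144) = $2,311.22.
Refinanced payment = 176,279.78 × 0.0077292 / (1 − (1+0.0077292)^−120) = $2,259.36.
Monthly savings = $2,311.22 − $2,259.36 = $51.86.
Break-even = $4,750.00 / $51.86 = 91.59 → 92 months.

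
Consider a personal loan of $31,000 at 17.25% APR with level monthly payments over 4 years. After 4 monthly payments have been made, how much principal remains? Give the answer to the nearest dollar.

$29,149

With monthly rate i = 17.25%/12 = 0.0143750, the balance after k of n payments is P · [(1+i)^n − (1+i)^k] / [(1+i)^n − 1].
(1+0.0143750)^48 = 1.98394571 and (1+0.0143750)^4 = 1.05875177, so the balance is 31,000 × (1.98394571 − 1.05875177) / (1.98394571 − 1) = $29,148.98.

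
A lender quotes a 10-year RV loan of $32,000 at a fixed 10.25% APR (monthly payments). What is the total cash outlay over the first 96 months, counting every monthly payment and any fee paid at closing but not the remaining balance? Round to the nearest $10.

Monthly rate = 10.25%/12 = 0.0085417; payment = 32,000 × 0.0085417 / (1 − (1+0.0085417)^−120) = $427.32.
Total outlay = 96 × $427.32 = $41,022.72.

$41,020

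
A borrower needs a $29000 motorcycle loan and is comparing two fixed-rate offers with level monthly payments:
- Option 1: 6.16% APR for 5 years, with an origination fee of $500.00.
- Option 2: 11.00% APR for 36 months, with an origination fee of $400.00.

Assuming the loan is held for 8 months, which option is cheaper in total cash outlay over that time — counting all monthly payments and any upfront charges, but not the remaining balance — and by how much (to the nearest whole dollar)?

Option 1: monthly rate = 6.16%/12 = 0.0051333; payment = 29,000 × 0.0051333 / (1 − (1+0.0051333)^−60) = $562.81.
Option 2: at 11.00% the monthly rate is 0.0091667, so the payment is 29,000 × 0.0091667 / (1 − 1.0091667^−36) = $949.42.
Over 8 months: Option 1 costs 8 × $562.81 + $500.00 = $5,002.48; Option 2 costs 8 × $949.42 + $400.00 = $7,995.36.
Option 1 is cheaper by $7,995.36 − $5,002.48 = $2,992.88.

Option 1 by $2,993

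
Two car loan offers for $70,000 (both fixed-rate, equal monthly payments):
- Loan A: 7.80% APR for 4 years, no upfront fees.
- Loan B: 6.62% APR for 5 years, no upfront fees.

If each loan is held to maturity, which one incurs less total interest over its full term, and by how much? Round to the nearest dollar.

Loan A: monthly rate = 7.8%/12 = 0.0065000; payment = 70,000 × 0.0065000 / (1 − (1+0.0065000)^−48) = $1,702.34.
Total interest on Loan A = 48 × $1,702.34 − $70,000 = $11,712.32.
Loan B: at 6.62% the monthly rate is 0.0055167, so the payment is 70,000 × 0.0055167 / (1 − 1.0055167^−60) = $1,373.57.
Total interest on Loan B = 60 × $1,373.57 − $70,000 = $12,414.20.
Loan A is lower by $701.88.

Loan A by $702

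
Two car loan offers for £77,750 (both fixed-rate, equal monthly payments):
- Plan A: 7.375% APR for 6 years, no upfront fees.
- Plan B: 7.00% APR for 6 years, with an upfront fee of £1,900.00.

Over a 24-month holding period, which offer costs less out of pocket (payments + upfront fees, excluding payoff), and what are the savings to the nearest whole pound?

Plan A: at 7.375% the monthly rate is 0.0061458, so the payment is 77,750 × 0.0061458 / (1 − 1.0061458^−72) = £1,339.60.
Plan B: monthly rate = 7%/12 = 0.0058333; payment = 77,750 × 0.0058333 / (1 − (1+0.0058333)^−72) = £1,325.56.
Over 24 months: Plan A costs 24 × £1,339.60 = £32,150.40; Plan B costs 24 × £1,325.56 + £1,900.00 = £33,713.44.
Plan A is cheaper by £33,713.44 − £32,150.40 = £1,563.04.

Plan A by £1,563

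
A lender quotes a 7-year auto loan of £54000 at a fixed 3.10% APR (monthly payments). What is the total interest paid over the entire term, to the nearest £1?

£6,140

Monthly rate = 3.1%/12 = 0.0025833; payment = 54,000 × 0.0025833 / (1 − (1+0.0025833)^−84) = £715.95.
Total paid = 84 × £715.95 = £60,139.80; interest = £60,139.80 − £54,000 = £6,139.80.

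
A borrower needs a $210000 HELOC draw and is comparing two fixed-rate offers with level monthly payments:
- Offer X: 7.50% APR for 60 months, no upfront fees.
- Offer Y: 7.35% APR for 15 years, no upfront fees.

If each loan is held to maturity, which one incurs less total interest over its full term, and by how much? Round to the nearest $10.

Offer X: monthly rate = 7.5%/12 = 0.0062500; payment = 210,000 × 0.0062500 / (1 − (1+0.0062500)^−60) = $4,207.97.
Total interest on Offer X = 60 × $4,207.97 − $210,000 = $42,478.20.
Offer Y: monthly rate = 7.35%/12 = 0.0061250; payment = 210,000 × 0.0061250 / (1 − (1+0.0061250)^−180) = $1,928.87.
Total interest on Offer Y = 180 × $1,928.87 − $210,000 = $137,196.60.
Offer X is lower by $94,718.40.

Offer X by $94,720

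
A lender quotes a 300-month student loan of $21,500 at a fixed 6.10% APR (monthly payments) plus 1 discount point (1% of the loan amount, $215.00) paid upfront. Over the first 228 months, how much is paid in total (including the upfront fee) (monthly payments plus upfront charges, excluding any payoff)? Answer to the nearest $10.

$32,100

At 6.10% the monthly rate is 0.0050833, so the payment is 21,500 × 0.0050833 / (1 − 1.0050833^−300) = $139.84.
Total outlay = 228 × $139.84 + $215.00 = $32,098.52.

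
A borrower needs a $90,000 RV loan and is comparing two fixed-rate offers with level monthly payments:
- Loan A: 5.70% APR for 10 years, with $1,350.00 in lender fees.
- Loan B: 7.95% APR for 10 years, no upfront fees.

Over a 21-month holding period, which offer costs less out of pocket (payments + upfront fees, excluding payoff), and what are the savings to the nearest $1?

Loan A by $832

Loan A: at 5.70% the monthly rate is 0.0047500, so the payment is 90,000 × 0.0047500 / (1 − 1.0047500^−120) = $985.68.
Loan B: at 7.95% the monthly rate is 0.0066250, so the payment is 90,000 × 0.0066250 / (1 − 1.0066250^−120) = $1,089.57.
Over 21 months: Loan A costs 21 × $985.68 + $1,350.00 = $22,049.28; Loan B costs 21 × $1,089.57 = $22,880.97.
Loan A is cheaper by $22,880.97 − $22,049.28 = $831.69.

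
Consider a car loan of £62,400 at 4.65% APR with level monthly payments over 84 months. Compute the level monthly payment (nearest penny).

At 4.65% the monthly rate is 0.0038750, so the payment is 62,400 × 0.0038750 / (1 − 1.0038750^−84) = £871.73.

£871.73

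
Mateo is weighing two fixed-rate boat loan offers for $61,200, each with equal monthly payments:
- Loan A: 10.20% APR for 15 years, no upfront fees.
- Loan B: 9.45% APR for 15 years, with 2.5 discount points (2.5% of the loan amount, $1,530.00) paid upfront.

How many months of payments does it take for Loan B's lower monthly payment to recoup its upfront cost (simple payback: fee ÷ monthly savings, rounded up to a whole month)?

55 months

Loan A: at 10.20% the monthly rate is 0.0085000, so the payment is 61,200 × 0.0085000 / (1 − 1.0085000^−180) = $665.17.
Loan B: at 9.45% the monthly rate is 0.0078750, so the payment is 61,200 × 0.0078750 / (1 − 1.0078750^−180) = $637.22.
Monthly savings = $665.17 − $637.22 = $27.95.
Break-even = $1,530.00 / $27.95 = 54.74 → 55 months.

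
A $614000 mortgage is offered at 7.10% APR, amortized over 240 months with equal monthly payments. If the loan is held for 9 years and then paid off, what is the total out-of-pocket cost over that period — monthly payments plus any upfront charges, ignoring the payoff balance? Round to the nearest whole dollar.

At 7.10% the monthly rate is 0.0059167, so the payment is 614,000 × 0.0059167 / (1 − 1.0059167^−240) = $4,797.26.
Total outlay = 108 × $4,797.26 = $518,104.08.

$518,104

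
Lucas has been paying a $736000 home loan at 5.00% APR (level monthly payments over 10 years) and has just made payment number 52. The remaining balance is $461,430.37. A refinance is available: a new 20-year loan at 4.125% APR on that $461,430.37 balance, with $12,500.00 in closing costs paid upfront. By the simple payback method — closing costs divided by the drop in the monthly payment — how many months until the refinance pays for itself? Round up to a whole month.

Current payment = 736,000 × 5%/12 / (1 − (1+0.0041667)^−120) = $7,806.42.
Refinanced payment = 461,430.37 × 0.0034375 / (1 − (1+0.0034375)^−240) = $2,826.66.
Monthly savings = $7,806.42 − $2,826.66 = $4,979.76.
Break-even = $12,500.00 / $4,979.76 = 2.51 → 3 months.

3 months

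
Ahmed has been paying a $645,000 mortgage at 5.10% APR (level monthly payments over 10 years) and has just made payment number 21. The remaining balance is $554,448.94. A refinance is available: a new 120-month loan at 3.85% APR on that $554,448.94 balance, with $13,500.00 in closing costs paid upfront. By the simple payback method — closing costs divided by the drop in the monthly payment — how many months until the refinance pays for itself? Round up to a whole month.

Current payment = 645,000 × 5.1%/12 / (1 − (1+0.0042500)^−120) = $6,872.80.
Refinanced payment = 554,448.94 × 0.0032083 / (1 − (1+0.0032083)^−120) = $5,574.08.
Monthly savings = $6,872.80 − $5,574.08 = $1,298.72.
Break-even = $13,500.00 / $1,298.72 = 10.39 → 11 months.

11 months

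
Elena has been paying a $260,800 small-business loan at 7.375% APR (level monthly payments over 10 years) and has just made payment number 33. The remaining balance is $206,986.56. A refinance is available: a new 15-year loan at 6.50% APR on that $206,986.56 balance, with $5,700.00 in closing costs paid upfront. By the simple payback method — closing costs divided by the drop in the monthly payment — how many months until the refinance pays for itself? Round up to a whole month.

Current payment = 260,800 × 7.375%/12 / (1 − (1+0.0061458)^−120) = $3,078.75.
Refinanced payment = 206,986.56 × 0.0054167 / (1 − (1+0.0054167)^−180) = $1,803.08.
Monthly savings = $3,078.75 − $1,803.08 = $1,275.67.
Break-even = $5,700.00 / $1,275.67 = 4.47 → 5 months.

5 months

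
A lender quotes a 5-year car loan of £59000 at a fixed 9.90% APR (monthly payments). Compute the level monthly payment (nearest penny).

Monthly rate = 9.9%/12 = 0.0082500; payment = 59,000 × 0.0082500 / (1 − (1+0.0082500)^−60) = £1,250.67.

£1,250.67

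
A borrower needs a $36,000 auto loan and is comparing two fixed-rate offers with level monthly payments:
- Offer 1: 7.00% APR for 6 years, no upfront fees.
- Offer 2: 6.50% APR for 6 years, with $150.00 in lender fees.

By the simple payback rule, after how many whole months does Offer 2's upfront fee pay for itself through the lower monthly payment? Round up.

Offer 1: monthly rate = 7%/12 = 0.0058333; payment = 36,000 × 0.0058333 / (1 − (1+0.0058333)^−72) = $613.76.
Offer 2: at 6.50% the monthly rate is 0.0054167, so the payment is 36,000 × 0.0054167 / (1 − 1.0054167^−72) = $605.16.
Monthly savings = $613.76 − $605.16 = $8.60.
Break-even = $150.00 / $8.60 = 17.44 → 18 months.

18 months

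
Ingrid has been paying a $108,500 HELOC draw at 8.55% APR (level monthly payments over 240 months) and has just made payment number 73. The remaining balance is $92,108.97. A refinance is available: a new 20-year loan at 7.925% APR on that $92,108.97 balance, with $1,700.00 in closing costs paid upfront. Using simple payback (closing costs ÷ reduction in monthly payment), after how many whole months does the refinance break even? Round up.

Current payment = 108,500 × 8.55%/12 / (1 − (1+0.0071250)^−240) = $945.02.
Refinanced payment = 92,108.97 × 0.0066042 / (1 − (1+0.0066042)^−240) = $766.14.
Monthly savings = $945.02 − $766.14 = $178.88.
Break-even = $1,700.00 / $178.88 = 9.50 → 10 months.

10 months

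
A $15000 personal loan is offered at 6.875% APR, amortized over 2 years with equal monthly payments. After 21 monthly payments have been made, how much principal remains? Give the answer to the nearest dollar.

$1,989

With monthly rate i = 6.875%/12 = 0.0057292, the balance after k of n payments is P · [(1+i)^n − (1+i)^k] / [(1+i)^n − 1].
(1+0.0057292)^24 = 1.14695157 and (1+0.0057292)^21 = 1.12746209, so the balance is 15,000 × (1.14695157 − 1.12746209) / (1.14695157 − 1) = $1,989.38.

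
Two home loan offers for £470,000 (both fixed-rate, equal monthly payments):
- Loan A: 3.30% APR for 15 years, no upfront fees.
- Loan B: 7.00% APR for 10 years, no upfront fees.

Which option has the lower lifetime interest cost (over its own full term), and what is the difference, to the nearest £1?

Loan A by £58,336

Loan A: monthly rate = 3.3%/12 = 0.0027500; payment = 470,000 × 0.0027500 / (1 − (1+0.0027500)^−180) = £3,313.98.
Total interest on Loan A = 180 × £3,313.98 − £470,000 = £126,516.40.
Loan B: monthly rate = 7%/12 = 0.0058333; payment = 470,000 × 0.0058333 / (1 − (1+0.0058333)^−120) = £5,457.10.
Total interest on Loan B = 120 × £5,457.10 − £470,000 = £184,852.00.
Loan A is lower by £58,335.60.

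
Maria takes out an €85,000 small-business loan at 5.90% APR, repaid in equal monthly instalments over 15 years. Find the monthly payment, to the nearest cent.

€712.69

At 5.90% the monthly rate is 0.0049167, so the payment is 85,000 × 0.0049167 / (1 − 1.0049167^−180) = €712.69.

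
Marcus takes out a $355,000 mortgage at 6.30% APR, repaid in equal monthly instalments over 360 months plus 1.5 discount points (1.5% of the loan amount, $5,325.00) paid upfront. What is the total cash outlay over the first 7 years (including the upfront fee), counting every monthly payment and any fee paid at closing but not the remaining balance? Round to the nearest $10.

$189,900

At 6.30% the monthly rate is 0.0052500, so the payment is 355,000 × 0.0052500 / (1 − 1.0052500^−360) = $2,197.35.
Total outlay = 84 × $2,197.35 + $5,325.00 = $189,902.40.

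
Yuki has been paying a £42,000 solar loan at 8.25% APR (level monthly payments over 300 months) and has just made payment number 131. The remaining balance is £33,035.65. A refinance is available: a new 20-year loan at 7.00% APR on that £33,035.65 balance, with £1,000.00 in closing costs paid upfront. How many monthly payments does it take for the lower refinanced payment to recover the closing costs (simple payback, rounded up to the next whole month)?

14 months

Current payment = 42,000 × 8.25%/12 / (1 − (1+0.0068750)^−300) = £331.15.
Refinanced payment = 33,035.65 × 0.0058333 / (1 − (1+0.0058333)^−240) = £256.13.
Monthly savings = £331.15 − £256.13 = £75.02.
Break-even = £1,000.00 / £75.02 = 13.33 → 14 months.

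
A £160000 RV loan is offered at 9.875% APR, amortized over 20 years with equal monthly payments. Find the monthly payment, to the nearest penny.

At 9.875% the monthly rate is 0.0082292, so the payment is 160,000 × 0.0082292 / (1 − 1.0082292^−240) = £1,530.81.

£1,530.81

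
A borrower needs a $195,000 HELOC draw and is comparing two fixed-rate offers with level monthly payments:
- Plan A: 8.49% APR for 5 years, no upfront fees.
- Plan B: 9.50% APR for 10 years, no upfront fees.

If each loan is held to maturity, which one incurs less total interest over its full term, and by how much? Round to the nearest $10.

Plan A: monthly rate = 8.49%/12 = 0.0070750; payment = 195,000 × 0.0070750 / (1 − (1+0.0070750)^−60) = $3,999.78.
Total interest on Plan A = 60 × $3,999.78 − $195,000 = $44,986.80.
Plan B: monthly rate = 9.5%/12 = 0.0079167; payment = 195,000 × 0.0079167 / (1 − (1+0.0079167)^−120) = $2,523.25.
Total interest on Plan B = 120 × $2,523.25 − $195,000 = $107,790.00.
Plan A is lower by $62,803.20.

Plan A by $62,800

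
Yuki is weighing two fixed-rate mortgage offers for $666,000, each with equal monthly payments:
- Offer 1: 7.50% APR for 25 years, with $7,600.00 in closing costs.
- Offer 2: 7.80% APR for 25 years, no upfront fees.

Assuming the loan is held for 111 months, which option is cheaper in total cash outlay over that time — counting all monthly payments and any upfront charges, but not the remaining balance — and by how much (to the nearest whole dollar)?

Offer 1: monthly rate = 7.5%/12 = 0.0062500; payment = 666,000 × 0.0062500 / (1 − (1+0.0062500)^−300) = $4,921.68.
Offer 2: at 7.80% the monthly rate is 0.0065000, so the payment is 666,000 × 0.0065000 / (1 − 1.0065000^−300) = $5,052.37.
Over 111 months: Offer 1 costs 111 × $4,921.68 + $7,600.00 = $553,906.48; Offer 2 costs 111 × $5,052.37 = $560,813.07.
Offer 1 is cheaper by $560,813.07 − $553,906.48 = $6,906.59.

Offer 1 by $6,907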